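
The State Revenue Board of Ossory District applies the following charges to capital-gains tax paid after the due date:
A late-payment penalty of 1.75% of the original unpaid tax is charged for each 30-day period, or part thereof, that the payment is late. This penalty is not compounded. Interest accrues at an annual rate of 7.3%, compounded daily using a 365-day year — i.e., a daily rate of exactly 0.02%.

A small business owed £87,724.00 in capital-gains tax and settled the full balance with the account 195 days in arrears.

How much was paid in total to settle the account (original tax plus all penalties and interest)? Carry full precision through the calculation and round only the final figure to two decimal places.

£101,958.66

Penalty periods: ⌈195/30⌉ = 7; penalty = 7 × 1.75% × £87,724.00 = £10,746.19
Interest: £87,724.00 × ((1 + 0.0002)^195 − 1) = £87,724.00 × 0.03976643… = £3,488.4702…
Total = £87,724.00 + £10,746.1900 + £3,488.4702… = £101,958.66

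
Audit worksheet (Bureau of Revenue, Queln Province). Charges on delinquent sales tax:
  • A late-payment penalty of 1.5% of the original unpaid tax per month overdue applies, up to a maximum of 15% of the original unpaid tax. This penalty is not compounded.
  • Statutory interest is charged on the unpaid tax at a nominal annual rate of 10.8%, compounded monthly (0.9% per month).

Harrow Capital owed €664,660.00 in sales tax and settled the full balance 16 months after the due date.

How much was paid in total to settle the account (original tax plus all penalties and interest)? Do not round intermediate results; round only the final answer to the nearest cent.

€866,809.99

Penalty (uncapped): 16 × 1.5% × €664,660.00 = €159,518.40; cap = 15% × €664,660.00 = €99,699.00 → penalty = €99,699.00
Interest: €664,660.00 × ((1 + 0.009)^16 − 1) = €664,660.00 × 0.1541404… = €102,450.9870…
Total = €664,660.00 + €99,699.0000 + €102,450.9870… = €866,809.99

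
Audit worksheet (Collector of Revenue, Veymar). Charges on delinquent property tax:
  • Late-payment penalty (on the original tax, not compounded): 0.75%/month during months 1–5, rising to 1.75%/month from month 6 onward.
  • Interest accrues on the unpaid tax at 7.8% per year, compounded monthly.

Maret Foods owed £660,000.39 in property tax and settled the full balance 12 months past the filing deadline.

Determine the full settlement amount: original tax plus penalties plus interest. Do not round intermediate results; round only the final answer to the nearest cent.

Penalty, months 1–5: 5 × 0.75% × £660,000.39 = £24,750.01…
Penalty, months 6–12: 7 × 1.75% × £660,000.39 = £80,850.05…
Interest (7.8%/yr ÷ 12 = 0.65%/month): £660,000.39 × ((1 + 0.0065)^12 − 1) = £53,360.9064…
Total = £660,000.39 + £105,600.0624 + £53,360.9064… = £818,961.36

£818,961.36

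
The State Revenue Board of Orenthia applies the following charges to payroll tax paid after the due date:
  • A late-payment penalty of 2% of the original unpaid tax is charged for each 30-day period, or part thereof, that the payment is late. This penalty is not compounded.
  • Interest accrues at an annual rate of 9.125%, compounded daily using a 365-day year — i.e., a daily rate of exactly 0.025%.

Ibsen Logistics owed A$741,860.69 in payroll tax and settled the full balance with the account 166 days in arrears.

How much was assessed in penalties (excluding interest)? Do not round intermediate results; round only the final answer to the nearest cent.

Penalty periods: ⌈166/30⌉ = 6; penalty = 6 × 2% × A$741,860.69 = A$89,023.28…

A$89,023.28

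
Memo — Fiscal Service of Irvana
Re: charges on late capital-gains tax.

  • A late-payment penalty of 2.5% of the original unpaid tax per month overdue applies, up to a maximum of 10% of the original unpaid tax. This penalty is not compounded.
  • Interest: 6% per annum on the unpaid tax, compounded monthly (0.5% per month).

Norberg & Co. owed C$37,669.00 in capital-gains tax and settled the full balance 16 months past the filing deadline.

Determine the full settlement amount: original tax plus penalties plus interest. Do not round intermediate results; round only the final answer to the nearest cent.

C$44,565.11

Penalty (uncapped): 16 × 2.5% × C$37,669.00 = C$15,067.60; cap = 10% × C$37,669.00 = C$3,766.90 → penalty = C$3,766.90
Interest: C$37,669.00 × ((1 + 0.005)^16 − 1) = C$37,669.00 × 0.0830712… = C$3,129.2072…
Total = C$37,669.00 + C$3,766.9000 + C$3,129.2072… = C$44,565.11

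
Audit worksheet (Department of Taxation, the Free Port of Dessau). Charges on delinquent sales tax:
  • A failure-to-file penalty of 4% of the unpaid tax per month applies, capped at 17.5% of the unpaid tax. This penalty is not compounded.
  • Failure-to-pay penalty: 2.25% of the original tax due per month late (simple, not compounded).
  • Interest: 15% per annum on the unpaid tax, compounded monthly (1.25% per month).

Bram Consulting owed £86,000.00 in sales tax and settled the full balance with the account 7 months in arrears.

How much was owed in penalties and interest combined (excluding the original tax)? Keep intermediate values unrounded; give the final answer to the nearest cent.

Failure-to-file: 7 × 4% × £86,000.00 = £24,080.00, capped at 17.5% × £86,000.00 = £15,050.00
Failure-to-pay penalty = 2.25% × £86,000.00 × 7 mo = £13,545.00
Interest: £86,000.00 × ((1 + 0.0125)^7 − 1) = £86,000.00 × 0.0908505… = £7,813.1404…
Penalties + interest = £28,595.0000 + £7,813.1404… = £36,408.14

£36,408.14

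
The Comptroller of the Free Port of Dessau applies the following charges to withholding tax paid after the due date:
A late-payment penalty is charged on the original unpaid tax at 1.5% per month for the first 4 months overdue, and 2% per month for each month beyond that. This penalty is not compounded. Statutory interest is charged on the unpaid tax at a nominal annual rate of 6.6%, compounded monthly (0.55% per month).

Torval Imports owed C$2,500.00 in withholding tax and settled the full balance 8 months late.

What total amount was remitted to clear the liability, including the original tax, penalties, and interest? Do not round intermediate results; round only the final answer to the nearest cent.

C$2,962.14

Penalty, months 1–4: 4 × 1.5% × C$2,500.00 = C$150.00
Penalty, months 5–8: 4 × 2% × C$2,500.00 = C$200.00
Interest: C$2,500.00 × ((1 + 0.0055)^8 − 1) = C$2,500.00 × 0.0448564… = C$112.1410…
Total = C$2,500.00 + C$350.0000 + C$112.1410… = C$2,962.14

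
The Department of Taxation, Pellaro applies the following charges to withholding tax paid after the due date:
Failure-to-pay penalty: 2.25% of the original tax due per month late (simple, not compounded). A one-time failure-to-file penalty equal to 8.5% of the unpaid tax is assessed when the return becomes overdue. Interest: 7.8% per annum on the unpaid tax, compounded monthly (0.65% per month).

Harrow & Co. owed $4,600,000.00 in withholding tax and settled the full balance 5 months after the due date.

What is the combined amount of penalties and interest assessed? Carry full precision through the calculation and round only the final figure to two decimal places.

Failure-to-file penalty: 8.5% × $4,600,000.00 = $391,000.00
Failure-to-pay penalty = 2.25% × $4,600,000.00 × 5 mo = $517,500.00
Interest: $4,600,000.00 × ((1 + 0.0065)^5 − 1) = $4,600,000.00 × 0.0329253… = $151,456.1739…
Penalties + interest = $908,500.0000 + $151,456.1739… = $1,059,956.17

$1,059,956.17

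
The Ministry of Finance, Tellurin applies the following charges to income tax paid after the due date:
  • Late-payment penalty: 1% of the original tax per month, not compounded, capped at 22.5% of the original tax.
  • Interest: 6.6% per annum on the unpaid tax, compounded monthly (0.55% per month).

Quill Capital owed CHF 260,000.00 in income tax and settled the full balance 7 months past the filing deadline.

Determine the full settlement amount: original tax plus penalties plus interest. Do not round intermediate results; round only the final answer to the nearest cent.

CHF 288,376.69

Penalty: 7 × 1% × CHF 260,000.00 = CHF 18,200.00 (below the 22.5% cap of CHF 58,500.00)
Interest: CHF 260,000.00 × ((1 + 0.0055)^7 − 1) = CHF 260,000.00 × 0.0391411… = CHF 10,176.6874…
Total = CHF 260,000.00 + CHF 18,200.0000 + CHF 10,176.6874… = CHF 288,376.69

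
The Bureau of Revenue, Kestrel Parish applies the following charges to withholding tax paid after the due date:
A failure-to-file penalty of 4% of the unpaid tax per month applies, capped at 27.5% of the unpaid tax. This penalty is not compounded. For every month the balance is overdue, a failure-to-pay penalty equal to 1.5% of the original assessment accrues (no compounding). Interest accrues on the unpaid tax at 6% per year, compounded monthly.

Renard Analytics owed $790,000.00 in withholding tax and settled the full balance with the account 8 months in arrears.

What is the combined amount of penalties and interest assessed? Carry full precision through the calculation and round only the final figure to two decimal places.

Failure-to-file: 8 × 4% × $790,000.00 = $252,800.00, capped at 27.5% × $790,000.00 = $217,250.00
Failure-to-pay penalty: 8 × 1.5% × $790,000.00 = $94,800.00
Interest (6%/yr ÷ 12 = 0.5%/month): $790,000.00 × ((1 + 0.005)^8 − 1) = $32,158.5647…
Penalties + interest = $312,050.0000 + $32,158.5647… = $344,208.56

$344,208.56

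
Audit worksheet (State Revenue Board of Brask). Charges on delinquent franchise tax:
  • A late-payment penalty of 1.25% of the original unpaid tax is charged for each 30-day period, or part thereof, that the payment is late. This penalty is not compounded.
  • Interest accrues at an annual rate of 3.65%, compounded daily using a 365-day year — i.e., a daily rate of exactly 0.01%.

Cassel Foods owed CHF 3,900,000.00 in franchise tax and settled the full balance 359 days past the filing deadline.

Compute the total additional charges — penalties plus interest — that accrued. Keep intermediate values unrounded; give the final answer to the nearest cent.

Penalty periods: ⌈359/30⌉ = 12; penalty = 12 × 1.25% × CHF 3,900,000.00 = CHF 585,000.00
Interest: CHF 3,900,000.00 × ((1 + 0.0001)^359 − 1) = CHF 3,900,000.00 × 0.03655033… = CHF 142,546.2699…
Penalties + interest = CHF 585,000.0000 + CHF 142,546.2699… = CHF 727,546.27

CHF 727,546.27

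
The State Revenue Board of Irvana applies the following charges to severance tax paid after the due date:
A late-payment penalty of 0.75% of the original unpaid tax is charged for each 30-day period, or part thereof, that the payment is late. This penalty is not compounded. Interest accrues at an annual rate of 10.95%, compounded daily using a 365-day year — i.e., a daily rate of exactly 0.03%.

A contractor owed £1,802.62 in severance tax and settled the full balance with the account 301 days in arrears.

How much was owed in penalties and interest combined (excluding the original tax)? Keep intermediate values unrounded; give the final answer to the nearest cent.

Penalty periods: ⌈301/30⌉ = 11; penalty = 11 × 0.75% × £1,802.62 = £148.72…
Interest: £1,802.62 × ((1 + 0.0003)^301 − 1) = £1,802.62 × 0.09448776… = £170.3255…
Penalties + interest = £148.7162… + £170.3255… = £319.04

£319.04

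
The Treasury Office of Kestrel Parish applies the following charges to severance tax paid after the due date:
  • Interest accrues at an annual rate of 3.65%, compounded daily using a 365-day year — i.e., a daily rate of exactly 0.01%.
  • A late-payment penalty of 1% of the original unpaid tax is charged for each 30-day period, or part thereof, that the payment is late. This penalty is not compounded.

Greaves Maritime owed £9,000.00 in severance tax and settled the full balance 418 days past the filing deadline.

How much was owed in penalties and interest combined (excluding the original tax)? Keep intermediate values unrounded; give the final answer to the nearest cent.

£1,644.15

Penalty periods: ⌈418/30⌉ = 14; penalty = 14 × 1% × £9,000.00 = £1,260.00
Interest: £9,000.00 × ((1 + 0.0001)^418 − 1) = £9,000.00 × 0.04268374… = £384.1537…
Penalties + interest = £1,260.0000 + £384.1537… = £1,644.15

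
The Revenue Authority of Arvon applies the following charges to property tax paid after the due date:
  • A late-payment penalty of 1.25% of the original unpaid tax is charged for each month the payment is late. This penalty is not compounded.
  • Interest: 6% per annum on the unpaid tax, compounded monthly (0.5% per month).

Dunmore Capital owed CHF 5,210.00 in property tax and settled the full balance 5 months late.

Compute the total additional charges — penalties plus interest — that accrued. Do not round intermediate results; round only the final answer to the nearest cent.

CHF 457.18

Late-payment penalty = 1.25% × CHF 5,210.00 × 5 mo = CHF 325.63…
Interest: CHF 5,210.00 × ((1 + 0.005)^5 − 1) = CHF 5,210.00 × 0.0252513… = CHF 131.5590…
Penalties + interest = CHF 325.6250 + CHF 131.5590… = CHF 457.18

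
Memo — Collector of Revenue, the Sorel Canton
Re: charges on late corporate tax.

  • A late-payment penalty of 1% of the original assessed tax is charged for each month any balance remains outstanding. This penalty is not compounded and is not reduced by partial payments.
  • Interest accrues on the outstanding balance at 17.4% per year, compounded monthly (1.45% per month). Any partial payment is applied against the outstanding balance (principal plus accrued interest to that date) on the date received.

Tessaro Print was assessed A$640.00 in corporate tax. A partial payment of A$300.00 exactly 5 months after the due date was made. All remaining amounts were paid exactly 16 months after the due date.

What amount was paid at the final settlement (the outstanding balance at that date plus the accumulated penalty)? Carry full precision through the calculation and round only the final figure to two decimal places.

Balance at month 5: A$640.0000 × (1 + 0.0145)^5 = A$687.7653…
After A$300.00 payment: A$687.7653… − A$300.00 = A$387.7653…
Balance at month 16: A$387.7653… × (1 + 0.0145)^11 = A$454.2987…
Penalty: 16 × 1% × A$640.00 = A$102.40
Final settlement = outstanding balance + penalty = A$454.2987… + A$102.40 = A$556.70

A$556.70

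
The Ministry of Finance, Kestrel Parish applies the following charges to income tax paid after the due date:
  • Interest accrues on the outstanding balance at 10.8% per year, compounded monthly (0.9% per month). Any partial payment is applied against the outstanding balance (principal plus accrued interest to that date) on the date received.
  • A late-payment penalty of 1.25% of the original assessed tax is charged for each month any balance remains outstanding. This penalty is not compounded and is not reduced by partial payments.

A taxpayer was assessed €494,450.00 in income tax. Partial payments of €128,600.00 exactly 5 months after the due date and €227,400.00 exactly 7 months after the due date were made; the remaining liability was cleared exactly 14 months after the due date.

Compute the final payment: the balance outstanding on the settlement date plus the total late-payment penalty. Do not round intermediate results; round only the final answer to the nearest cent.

Balance at month 5: €494,450.0000 × (1 + 0.009)^5 = €517,104.3753…
After €128,600.00 payment: €517,104.3753… − €128,600.00 = €388,504.3753…
Balance at month 7: €388,504.3753… × (1 + 0.009)^2 = €395,528.9229…
After €227,400.00 payment: €395,528.9229… − €227,400.00 = €168,128.9229…
Balance at month 14: €168,128.9229… × (1 + 0.009)^7 = €179,011.3610…
Penalty: 14 × 1.25% × €494,450.00 = €86,528.75
Final settlement = outstanding balance + penalty = €179,011.3610… + €86,528.75 = €265,540.11

€265,540.11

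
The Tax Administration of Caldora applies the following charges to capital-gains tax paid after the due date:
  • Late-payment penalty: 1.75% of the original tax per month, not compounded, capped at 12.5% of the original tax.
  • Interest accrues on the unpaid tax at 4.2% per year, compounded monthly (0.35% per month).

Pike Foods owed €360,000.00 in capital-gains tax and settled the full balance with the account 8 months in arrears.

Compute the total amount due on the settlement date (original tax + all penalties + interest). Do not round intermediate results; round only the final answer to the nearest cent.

€415,204.35

Penalty (uncapped): 8 × 1.75% × €360,000.00 = €50,400.00; cap = 12.5% × €360,000.00 = €45,000.00 → penalty = €45,000.00
Interest: €360,000.00 × ((1 + 0.0035)^8 − 1) = €360,000.00 × 0.0283454… = €10,204.3482…
Total = €360,000.00 + €45,000.0000 + €10,204.3482… = €415,204.35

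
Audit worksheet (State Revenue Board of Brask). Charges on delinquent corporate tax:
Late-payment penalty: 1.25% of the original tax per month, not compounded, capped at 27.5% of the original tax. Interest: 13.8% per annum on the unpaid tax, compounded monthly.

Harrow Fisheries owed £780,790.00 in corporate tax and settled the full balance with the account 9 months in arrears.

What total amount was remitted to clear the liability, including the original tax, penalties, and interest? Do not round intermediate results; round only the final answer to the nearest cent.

£953,259.47

Penalty: 9 × 1.25% × £780,790.00 = £87,838.88… (below the 27.5% cap of £214,717.25)
Interest (13.8%/yr ÷ 12 = 1.15%/month): £780,790.00 × ((1 + 0.0115)^9 − 1) = £84,630.5954…
Total = £780,790.00 + £87,838.8750 + £84,630.5954… = £953,259.47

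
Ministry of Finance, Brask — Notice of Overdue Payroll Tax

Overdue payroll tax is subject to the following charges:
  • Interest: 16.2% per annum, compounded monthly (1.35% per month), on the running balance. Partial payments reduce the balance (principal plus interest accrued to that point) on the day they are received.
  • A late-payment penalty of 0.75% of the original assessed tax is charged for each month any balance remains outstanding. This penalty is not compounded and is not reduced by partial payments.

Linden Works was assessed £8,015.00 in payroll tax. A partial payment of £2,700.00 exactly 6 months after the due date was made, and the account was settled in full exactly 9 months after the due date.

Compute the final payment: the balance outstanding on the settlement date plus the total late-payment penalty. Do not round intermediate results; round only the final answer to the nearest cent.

£6,773.28

Balance at month 6: £8,015.0000 × (1 + 0.0135)^6 = £8,686.5244…
After £2,700.00 payment: £8,686.5244… − £2,700.00 = £5,986.5244…
Balance at month 9: £5,986.5244… × (1 + 0.0135)^3 = £6,232.2665…
Penalty: 9 × 0.75% × £8,015.00 = £541.01…
Final settlement = outstanding balance + penalty = £6,232.2665… + £541.01… = £6,773.28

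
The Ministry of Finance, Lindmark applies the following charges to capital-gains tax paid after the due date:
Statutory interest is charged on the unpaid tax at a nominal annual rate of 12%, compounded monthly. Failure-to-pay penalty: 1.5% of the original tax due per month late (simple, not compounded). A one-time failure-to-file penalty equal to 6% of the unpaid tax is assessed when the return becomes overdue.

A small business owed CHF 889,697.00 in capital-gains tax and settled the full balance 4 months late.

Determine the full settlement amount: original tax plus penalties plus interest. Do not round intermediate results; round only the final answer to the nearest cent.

CHF 1,032,585.91

Failure-to-file penalty: 6% × CHF 889,697.00 = CHF 53,381.82
Failure-to-pay penalty = 1.5% × CHF 889,697.00 × 4 mo = CHF 53,381.82
Interest (12%/yr ÷ 12 = 1%/month): CHF 889,697.00 × ((1 + 0.01)^4 − 1) = CHF 36,125.2659…
Total = CHF 889,697.00 + CHF 106,763.6400 + CHF 36,125.2659… = CHF 1,032,585.91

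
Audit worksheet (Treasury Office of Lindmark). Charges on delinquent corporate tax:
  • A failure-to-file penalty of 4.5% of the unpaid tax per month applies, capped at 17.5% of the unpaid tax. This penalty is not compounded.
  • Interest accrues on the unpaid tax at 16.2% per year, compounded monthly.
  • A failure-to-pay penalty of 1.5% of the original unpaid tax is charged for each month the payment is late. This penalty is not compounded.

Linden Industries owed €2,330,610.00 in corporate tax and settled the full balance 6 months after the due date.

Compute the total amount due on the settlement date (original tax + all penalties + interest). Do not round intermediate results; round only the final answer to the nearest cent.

Failure-to-file: 6 × 4.5% × €2,330,610.00 = €629,264.70, capped at 17.5% × €2,330,610.00 = €407,856.75
Failure-to-pay penalty: 6 × 1.5% × €2,330,610.00 = €209,754.90
Interest (16.2%/yr ÷ 12 = 1.35%/month): €2,330,610.00 × ((1 + 0.0135)^6 − 1) = €195,266.5660…
Total = €2,330,610.00 + €617,611.6500 + €195,266.5660… = €3,143,488.22

€3,143,488.22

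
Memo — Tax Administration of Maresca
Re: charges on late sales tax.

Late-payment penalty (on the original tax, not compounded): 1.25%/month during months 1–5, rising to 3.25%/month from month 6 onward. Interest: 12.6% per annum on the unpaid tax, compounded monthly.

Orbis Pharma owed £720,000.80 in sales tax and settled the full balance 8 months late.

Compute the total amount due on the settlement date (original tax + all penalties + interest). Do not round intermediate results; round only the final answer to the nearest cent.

Penalty, months 1–5: 5 × 1.25% × £720,000.80 = £45,000.05
Penalty, months 6–8: 3 × 3.25% × £720,000.80 = £70,200.08…
Interest (12.6%/yr ÷ 12 = 1.05%/month): £720,000.80 × ((1 + 0.0105)^8 − 1) = £62,750.0030…
Total = £720,000.80 + £115,200.1280 + £62,750.0030… = £897,950.93

£897,950.93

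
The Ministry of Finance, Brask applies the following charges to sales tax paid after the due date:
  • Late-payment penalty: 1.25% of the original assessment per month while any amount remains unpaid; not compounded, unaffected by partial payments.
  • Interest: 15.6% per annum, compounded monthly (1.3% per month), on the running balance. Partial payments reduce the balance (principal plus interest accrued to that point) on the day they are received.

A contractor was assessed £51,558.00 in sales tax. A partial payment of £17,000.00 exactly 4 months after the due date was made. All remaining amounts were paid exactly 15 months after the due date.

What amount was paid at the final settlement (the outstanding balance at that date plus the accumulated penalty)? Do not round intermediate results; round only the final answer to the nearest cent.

Balance at month 4: £51,558.0000 × (1 + 0.013)^4 = £54,291.7504…
After £17,000.00 payment: £54,291.7504… − £17,000.00 = £37,291.7504…
Balance at month 15: £37,291.7504… × (1 + 0.013)^11 = £42,984.9739…
Penalty: 15 × 1.25% × £51,558.00 = £9,667.13…
Final settlement = outstanding balance + penalty = £42,984.9739… + £9,667.13… = £52,652.10

£52,652.10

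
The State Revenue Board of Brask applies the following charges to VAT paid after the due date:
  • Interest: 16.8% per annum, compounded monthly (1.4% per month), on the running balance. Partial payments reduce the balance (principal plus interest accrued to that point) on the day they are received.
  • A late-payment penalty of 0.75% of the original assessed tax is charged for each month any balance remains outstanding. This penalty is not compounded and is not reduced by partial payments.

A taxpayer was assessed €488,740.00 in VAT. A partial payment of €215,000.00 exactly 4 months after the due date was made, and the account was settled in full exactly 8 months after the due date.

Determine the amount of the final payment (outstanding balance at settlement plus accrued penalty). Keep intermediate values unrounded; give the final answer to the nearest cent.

€348,266.71

Balance at month 4: €488,740.0000 × (1 + 0.014)^4 = €516,689.5814…
After €215,000.00 payment: €516,689.5814… − €215,000.00 = €301,689.5814…
Balance at month 8: €301,689.5814… × (1 + 0.014)^4 = €318,942.3079…
Penalty: 8 × 0.75% × €488,740.00 = €29,324.40
Final settlement = outstanding balance + penalty = €318,942.3079… + €29,324.40 = €348,266.71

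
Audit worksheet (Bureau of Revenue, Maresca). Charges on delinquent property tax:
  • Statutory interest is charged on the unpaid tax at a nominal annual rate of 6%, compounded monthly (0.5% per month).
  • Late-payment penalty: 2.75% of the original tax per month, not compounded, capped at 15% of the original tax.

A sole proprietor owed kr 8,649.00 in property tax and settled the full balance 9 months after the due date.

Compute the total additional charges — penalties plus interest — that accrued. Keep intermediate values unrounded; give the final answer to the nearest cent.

Penalty (uncapped): 9 × 2.75% × kr 8,649.00 = kr 2,140.63…; cap = 15% × kr 8,649.00 = kr 1,297.35 → penalty = kr 1,297.35
Interest: kr 8,649.00 × ((1 + 0.005)^9 − 1) = kr 8,649.00 × 0.0459106… = kr 397.0806…
Penalties + interest = kr 1,297.3500 + kr 397.0806… = kr 1,694.43

kr 1,694.43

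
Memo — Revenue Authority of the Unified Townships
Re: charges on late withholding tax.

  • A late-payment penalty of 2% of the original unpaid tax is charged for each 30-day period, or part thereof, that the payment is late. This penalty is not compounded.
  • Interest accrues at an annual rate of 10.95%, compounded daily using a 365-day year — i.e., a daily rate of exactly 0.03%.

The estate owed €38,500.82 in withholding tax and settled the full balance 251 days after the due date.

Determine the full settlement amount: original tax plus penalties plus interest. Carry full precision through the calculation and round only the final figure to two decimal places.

Penalty periods: ⌈251/30⌉ = 9; penalty = 9 × 2% × €38,500.82 = €6,930.15…
Interest: €38,500.82 × ((1 + 0.0003)^251 − 1) = €38,500.82 × 0.07819539… = €3,010.5866…
Total = €38,500.82 + €6,930.1476 + €3,010.5866… = €48,441.55

€48,441.55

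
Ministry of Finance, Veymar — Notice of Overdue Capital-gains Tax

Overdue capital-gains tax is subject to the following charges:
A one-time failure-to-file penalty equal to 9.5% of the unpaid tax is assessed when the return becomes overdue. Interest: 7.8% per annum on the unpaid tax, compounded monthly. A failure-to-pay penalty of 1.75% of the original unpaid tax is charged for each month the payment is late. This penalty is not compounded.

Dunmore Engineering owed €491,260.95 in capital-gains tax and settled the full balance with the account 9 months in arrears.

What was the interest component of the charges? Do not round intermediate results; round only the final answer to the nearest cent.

€29,497.42

Interest (7.8%/yr ÷ 12 = 0.65%/month): €491,260.95 × ((1 + 0.0065)^9 − 1) = €29,497.4173…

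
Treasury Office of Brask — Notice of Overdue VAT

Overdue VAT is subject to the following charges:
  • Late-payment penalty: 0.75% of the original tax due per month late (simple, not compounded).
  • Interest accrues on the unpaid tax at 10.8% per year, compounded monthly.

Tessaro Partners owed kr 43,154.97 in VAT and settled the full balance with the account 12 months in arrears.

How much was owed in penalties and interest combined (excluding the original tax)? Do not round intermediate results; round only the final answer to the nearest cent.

kr 8,782.45

Late-payment penalty: 12 × 0.75% × kr 43,154.97 = kr 3,883.95…
Interest (10.8%/yr ÷ 12 = 0.9%/month): kr 43,154.97 × ((1 + 0.009)^12 − 1) = kr 4,898.5066…
Penalties + interest = kr 3,883.9473 + kr 4,898.5066… = kr 8,782.45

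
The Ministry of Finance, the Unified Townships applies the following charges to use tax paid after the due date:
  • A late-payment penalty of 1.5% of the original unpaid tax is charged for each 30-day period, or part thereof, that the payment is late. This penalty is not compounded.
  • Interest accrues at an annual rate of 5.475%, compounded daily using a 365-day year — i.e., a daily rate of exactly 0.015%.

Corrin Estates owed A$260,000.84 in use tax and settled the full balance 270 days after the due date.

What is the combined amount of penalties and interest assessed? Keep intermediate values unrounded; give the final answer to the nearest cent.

Penalty periods: ⌈270/30⌉ = 9; penalty = 9 × 1.5% × A$260,000.84 = A$35,100.11…
Interest: A$260,000.84 × ((1 + 0.00015)^270 − 1) = A$260,000.84 × 0.04132815… = A$10,745.3529…
Penalties + interest = A$35,100.1134 + A$10,745.3529… = A$45,845.47

A$45,845.47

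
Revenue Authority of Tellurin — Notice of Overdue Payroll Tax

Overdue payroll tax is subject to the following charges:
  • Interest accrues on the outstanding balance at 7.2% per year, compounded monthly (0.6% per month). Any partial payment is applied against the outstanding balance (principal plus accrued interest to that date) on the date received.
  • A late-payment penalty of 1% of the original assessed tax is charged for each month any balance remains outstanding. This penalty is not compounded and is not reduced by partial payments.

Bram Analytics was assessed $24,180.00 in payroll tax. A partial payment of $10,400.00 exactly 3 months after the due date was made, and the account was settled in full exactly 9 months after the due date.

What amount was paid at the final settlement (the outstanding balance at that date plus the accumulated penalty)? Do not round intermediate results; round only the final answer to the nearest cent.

Balance at month 3: $24,180.0000 × (1 + 0.006)^3 = $24,617.8567…
After $10,400.00 payment: $24,617.8567… − $10,400.00 = $14,217.8567…
Balance at month 9: $14,217.8567… × (1 + 0.006)^6 = $14,737.4388…
Penalty: 9 × 1% × $24,180.00 = $2,176.20
Final settlement = outstanding balance + penalty = $14,737.4388… + $2,176.20 = $16,913.64

$16,913.64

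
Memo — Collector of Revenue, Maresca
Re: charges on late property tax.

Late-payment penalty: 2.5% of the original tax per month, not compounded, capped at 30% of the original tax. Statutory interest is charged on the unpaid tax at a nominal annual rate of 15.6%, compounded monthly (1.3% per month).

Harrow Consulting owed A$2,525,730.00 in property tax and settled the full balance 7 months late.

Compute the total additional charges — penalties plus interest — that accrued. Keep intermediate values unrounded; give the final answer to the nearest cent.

Penalty: 7 × 2.5% × A$2,525,730.00 = A$442,002.75 (below the 30% cap of A$757,719.00)
Interest: A$2,525,730.00 × ((1 + 0.013)^7 − 1) = A$2,525,730.00 × 0.0946269… = A$239,002.0064…
Penalties + interest = A$442,002.7500 + A$239,002.0064… = A$681,004.76

A$681,004.76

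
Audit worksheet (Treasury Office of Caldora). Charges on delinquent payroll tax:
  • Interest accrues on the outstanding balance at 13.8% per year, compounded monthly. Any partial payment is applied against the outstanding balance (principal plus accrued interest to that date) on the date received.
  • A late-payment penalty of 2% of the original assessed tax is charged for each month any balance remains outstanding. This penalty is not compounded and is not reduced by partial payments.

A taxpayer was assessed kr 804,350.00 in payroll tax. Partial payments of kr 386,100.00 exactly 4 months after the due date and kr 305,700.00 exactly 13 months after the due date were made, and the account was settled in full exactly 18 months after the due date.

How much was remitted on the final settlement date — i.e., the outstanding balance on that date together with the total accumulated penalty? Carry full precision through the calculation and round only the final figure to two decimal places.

kr 500,918.47

Monthly rate = 13.8% ÷ 12 = 1.15%
Balance at month 4: kr 804,350.0000 × (1 + 0.0115)^4 = kr 841,993.2591…
After kr 386,100.00 payment: kr 841,993.2591… − kr 386,100.00 = kr 455,893.2591…
Balance at month 13: kr 455,893.2591… × (1 + 0.0115)^9 = kr 505,307.9775…
After kr 305,700.00 payment: kr 505,307.9775… − kr 305,700.00 = kr 199,607.9775…
Balance at month 18: kr 199,607.9775… × (1 + 0.0115)^5 = kr 211,352.4710…
Penalty: 18 × 2% × kr 804,350.00 = kr 289,566.00
Final settlement = outstanding balance + penalty = kr 211,352.4710… + kr 289,566.00 = kr 500,918.47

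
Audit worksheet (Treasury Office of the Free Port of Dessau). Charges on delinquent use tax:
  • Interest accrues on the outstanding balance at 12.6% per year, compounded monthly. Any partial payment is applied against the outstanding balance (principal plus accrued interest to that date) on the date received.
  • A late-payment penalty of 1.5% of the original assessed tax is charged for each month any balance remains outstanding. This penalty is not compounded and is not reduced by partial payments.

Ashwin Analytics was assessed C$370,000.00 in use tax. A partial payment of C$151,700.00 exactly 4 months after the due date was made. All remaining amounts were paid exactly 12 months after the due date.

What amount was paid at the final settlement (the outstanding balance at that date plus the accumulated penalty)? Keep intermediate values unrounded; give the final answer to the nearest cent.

Monthly rate = 12.6% ÷ 12 = 1.05%
Balance at month 4: C$370,000.0000 × (1 + 0.0105)^4 = C$385,786.4728…
After C$151,700.00 payment: C$385,786.4728… − C$151,700.00 = C$234,086.4728…
Balance at month 12: C$234,086.4728… × (1 + 0.0105)^8 = C$254,487.7374…
Penalty: 12 × 1.5% × C$370,000.00 = C$66,600.00
Final settlement = outstanding balance + penalty = C$254,487.7374… + C$66,600.00 = C$321,087.74

C$321,087.74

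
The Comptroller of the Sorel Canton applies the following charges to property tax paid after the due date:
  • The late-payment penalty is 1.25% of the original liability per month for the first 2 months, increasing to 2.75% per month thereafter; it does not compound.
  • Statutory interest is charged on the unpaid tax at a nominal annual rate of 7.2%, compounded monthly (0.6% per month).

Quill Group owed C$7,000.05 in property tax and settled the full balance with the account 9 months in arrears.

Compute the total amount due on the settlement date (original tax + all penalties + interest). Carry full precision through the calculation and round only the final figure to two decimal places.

Penalty, months 1–2: 2 × 1.25% × C$7,000.05 = C$175.00…
Penalty, months 3–9: 7 × 2.75% × C$7,000.05 = C$1,347.51…
Interest: C$7,000.05 × ((1 + 0.006)^9 − 1) = C$7,000.05 × 0.0553143… = C$387.2029…
Total = C$7,000.05 + C$1,522.5109… + C$387.2029… = C$8,909.76

C$8,909.76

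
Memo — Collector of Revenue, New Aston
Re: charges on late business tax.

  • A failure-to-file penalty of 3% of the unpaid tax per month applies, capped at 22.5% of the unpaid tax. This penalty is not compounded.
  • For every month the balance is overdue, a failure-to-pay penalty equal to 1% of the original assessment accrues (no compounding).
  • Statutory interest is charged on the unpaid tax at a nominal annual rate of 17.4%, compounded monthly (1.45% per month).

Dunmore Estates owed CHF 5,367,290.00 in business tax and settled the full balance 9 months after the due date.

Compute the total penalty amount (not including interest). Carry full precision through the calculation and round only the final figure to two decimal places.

Failure-to-file: 9 × 3% × CHF 5,367,290.00 = CHF 1,449,168.30, capped at 22.5% × CHF 5,367,290.00 = CHF 1,207,640.25
Failure-to-pay penalty: 9 × 1% × CHF 5,367,290.00 = CHF 483,056.10
Total penalty = CHF 1,207,640.25 + CHF 483,056.10 = CHF 1,690,696.35

CHF 1,690,696.35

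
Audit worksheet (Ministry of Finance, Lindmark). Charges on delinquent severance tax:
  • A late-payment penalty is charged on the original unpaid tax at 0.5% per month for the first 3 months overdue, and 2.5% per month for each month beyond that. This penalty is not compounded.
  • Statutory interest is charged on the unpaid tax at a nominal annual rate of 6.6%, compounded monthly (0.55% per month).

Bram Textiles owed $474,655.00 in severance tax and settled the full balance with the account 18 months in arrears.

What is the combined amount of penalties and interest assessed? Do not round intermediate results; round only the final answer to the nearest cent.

Penalty, months 1–3: 3 × 0.5% × $474,655.00 = $7,119.83…
Penalty, months 4–18: 15 × 2.5% × $474,655.00 = $177,995.63…
Interest: $474,655.00 × ((1 + 0.0055)^18 − 1) = $474,655.00 × 0.1037669… = $49,253.4569…
Penalties + interest = $185,115.4500 + $49,253.4569… = $234,368.91

$234,368.91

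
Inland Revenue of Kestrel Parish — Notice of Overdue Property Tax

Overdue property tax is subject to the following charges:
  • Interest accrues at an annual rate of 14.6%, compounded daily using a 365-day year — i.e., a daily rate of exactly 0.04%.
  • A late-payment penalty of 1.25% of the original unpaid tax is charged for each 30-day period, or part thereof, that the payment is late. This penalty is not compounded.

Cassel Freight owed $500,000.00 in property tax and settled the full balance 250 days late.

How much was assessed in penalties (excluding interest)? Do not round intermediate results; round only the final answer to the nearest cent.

Penalty periods: ⌈250/30⌉ = 9; penalty = 9 × 1.25% × $500,000.00 = $56,250.00

$56,250.00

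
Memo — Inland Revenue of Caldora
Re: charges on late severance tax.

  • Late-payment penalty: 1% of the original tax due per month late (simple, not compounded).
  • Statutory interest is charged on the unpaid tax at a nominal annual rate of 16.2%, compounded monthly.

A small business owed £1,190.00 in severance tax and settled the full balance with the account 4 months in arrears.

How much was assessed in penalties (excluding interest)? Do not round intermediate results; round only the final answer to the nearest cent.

Late-payment penalty: 4 × 1% × £1,190.00 = £47.60

£47.60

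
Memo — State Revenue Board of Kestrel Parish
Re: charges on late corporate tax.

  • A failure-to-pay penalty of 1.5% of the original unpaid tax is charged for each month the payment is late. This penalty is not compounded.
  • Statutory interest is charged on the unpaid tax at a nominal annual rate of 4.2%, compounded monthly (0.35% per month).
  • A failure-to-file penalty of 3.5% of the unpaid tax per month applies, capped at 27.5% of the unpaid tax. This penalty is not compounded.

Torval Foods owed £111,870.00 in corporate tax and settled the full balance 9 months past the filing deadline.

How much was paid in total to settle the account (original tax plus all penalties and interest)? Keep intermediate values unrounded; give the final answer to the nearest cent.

Failure-to-file: 9 × 3.5% × £111,870.00 = £35,239.05, capped at 27.5% × £111,870.00 = £30,764.25
Failure-to-pay penalty = 1.5% × £111,870.00 × 9 mo = £15,102.45
Interest: £111,870.00 × ((1 + 0.0035)^9 − 1) = £111,870.00 × 0.0319446… = £3,573.6447…
Total = £111,870.00 + £45,866.7000 + £3,573.6447… = £161,310.34

£161,310.34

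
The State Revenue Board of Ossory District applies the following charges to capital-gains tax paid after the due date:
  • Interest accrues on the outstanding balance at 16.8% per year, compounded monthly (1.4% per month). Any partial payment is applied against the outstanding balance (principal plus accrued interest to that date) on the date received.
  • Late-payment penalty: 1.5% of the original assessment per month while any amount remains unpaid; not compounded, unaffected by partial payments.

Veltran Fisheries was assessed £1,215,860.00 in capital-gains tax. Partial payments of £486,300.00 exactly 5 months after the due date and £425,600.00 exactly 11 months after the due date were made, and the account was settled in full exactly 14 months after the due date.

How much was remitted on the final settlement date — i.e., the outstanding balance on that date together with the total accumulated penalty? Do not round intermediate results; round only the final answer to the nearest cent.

£737,601.52

Balance at month 5: £1,215,860.0000 × (1 + 0.014)^5 = £1,303,386.8830…
After £486,300.00 payment: £1,303,386.8830… − £486,300.00 = £817,086.8830…
Balance at month 11: £817,086.8830… × (1 + 0.014)^6 = £888,169.7318…
After £425,600.00 payment: £888,169.7318… − £425,600.00 = £462,569.7318…
Balance at month 14: £462,569.7318… × (1 + 0.014)^3 = £482,270.9208…
Penalty: 14 × 1.5% × £1,215,860.00 = £255,330.60
Final settlement = outstanding balance + penalty = £482,270.9208… + £255,330.60 = £737,601.52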